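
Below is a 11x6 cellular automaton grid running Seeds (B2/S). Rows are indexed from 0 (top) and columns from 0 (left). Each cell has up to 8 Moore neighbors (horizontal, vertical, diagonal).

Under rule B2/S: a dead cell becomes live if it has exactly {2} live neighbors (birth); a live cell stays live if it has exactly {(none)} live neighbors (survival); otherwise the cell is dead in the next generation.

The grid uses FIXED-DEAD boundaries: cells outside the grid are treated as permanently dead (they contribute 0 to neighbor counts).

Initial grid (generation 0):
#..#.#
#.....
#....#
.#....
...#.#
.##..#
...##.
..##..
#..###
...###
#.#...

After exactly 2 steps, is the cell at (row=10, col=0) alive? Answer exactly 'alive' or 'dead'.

Simulating step by step:
Generation 0 (given above): 25 live cells
Generation 1: 13 live cells
.#..#.
.....#
......
#.#..#
#.....
......
.....#
.#....
.#....
#.....
.#...#
Generation 2: 10 live cells
.....#
....#.
.#..##
......
......
......
......
#.#...
..#...
..#...
#.....

Cell (10,0) at generation 2: 1 -> alive

Answer: alive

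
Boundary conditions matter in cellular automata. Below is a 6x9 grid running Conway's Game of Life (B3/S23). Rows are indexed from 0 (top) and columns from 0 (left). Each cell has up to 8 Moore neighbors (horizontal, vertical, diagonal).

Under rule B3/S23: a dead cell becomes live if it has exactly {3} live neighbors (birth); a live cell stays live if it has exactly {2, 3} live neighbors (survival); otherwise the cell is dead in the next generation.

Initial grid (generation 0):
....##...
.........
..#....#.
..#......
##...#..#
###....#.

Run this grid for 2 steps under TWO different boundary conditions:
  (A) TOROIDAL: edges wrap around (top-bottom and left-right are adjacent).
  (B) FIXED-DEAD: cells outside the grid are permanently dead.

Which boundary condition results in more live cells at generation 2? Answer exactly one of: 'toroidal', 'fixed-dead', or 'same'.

Answer: toroidal

Derivation:
Under TOROIDAL boundary, generation 2:
.....#...
.........
.........
#.......#
##.#.#.##
.....#...
Population = 10

Under FIXED-DEAD boundary, generation 2:
.........
.........
.........
.........
.........
.#.......
Population = 1

Comparison: toroidal=10, fixed-dead=1 -> toroidal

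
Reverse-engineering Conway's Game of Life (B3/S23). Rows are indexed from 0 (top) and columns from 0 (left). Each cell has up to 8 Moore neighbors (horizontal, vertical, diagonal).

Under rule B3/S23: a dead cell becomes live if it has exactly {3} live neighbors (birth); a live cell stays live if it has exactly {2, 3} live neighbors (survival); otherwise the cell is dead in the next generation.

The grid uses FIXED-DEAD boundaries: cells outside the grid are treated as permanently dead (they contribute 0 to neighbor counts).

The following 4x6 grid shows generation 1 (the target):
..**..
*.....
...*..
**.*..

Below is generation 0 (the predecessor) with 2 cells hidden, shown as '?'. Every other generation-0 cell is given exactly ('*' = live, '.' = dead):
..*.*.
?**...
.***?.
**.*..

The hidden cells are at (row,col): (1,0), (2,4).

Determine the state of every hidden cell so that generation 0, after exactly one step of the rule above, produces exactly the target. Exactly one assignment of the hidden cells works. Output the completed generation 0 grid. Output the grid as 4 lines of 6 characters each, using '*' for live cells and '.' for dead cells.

Answer: ..*.*.
***...
.***..
**.*..

Derivation:
Hidden generation-0 cells (in order): (1,0), (2,4).
A hidden cell only influences target cells in its own 3x3 neighborhood. Try each of the 2^2 = 4 assignments, step the completed generation 0 forward once under B3/S23, and compare with the target:
  (1,0)=. (2,4)=. -> step gives (0,1)='*' but target has '.' -> reject
  (1,0)=. (2,4)=* -> step gives (0,1)='*' but target has '.' -> reject
  (1,0)=* (2,4)=. -> step reproduces the target at every cell -> ACCEPT
  (1,0)=* (2,4)=* -> step gives (1,4)='*' but target has '.' -> reject
Unique solution: (1,0)=live, (2,4)=dead.
Check: live-neighbor counts of every cell in the completed generation 0:
242301
255521
566320
235220
Applying B3/S23 to generation 0 with these counts gives:
..**..
*.....
...*..
**.*..
which matches the target exactly.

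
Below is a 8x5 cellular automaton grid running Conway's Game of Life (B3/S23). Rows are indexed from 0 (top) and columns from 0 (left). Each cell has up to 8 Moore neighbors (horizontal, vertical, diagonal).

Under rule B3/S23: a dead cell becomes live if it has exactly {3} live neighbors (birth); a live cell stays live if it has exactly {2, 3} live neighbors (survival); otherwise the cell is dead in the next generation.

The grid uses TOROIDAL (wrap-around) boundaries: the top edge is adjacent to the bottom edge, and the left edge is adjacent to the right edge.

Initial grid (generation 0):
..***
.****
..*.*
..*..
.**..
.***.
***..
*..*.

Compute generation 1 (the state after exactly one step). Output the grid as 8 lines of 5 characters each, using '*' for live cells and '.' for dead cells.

Simulating step by step:
Generation 0 (given above): 20 live cells
Generation 1: 7 live cells
(generation 1 grid is the final answer)

Answer: .....
.*...
*...*
..*..
.....
...*.
*....
*....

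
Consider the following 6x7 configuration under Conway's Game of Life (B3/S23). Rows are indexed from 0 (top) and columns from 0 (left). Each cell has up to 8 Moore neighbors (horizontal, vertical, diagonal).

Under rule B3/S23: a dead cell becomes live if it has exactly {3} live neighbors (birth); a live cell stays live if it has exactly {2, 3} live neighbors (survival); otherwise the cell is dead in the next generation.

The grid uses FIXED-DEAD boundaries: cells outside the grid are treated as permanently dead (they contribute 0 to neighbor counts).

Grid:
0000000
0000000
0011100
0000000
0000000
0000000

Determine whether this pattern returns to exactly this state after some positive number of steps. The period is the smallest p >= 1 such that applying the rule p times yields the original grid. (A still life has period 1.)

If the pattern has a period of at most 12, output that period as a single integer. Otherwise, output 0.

Simulating and comparing each generation to the original:
Gen 0 (original, given above): 3 live cells
Gen 1: 3 live cells, differs from original
Gen 2: 3 live cells, MATCHES original -> period = 2

Answer: 2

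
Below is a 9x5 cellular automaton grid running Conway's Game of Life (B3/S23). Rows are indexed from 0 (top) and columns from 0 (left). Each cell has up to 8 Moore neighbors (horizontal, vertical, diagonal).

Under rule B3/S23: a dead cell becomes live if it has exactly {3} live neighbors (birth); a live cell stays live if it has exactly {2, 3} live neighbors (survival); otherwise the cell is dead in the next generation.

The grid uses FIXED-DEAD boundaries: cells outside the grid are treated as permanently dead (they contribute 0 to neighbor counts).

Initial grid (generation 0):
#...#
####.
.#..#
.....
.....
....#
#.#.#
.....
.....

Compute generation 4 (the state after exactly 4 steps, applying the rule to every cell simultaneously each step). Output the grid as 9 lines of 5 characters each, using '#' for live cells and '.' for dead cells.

Answer: ...#.
#.#.#
#####
.....
.....
.....
.....
.....
.....

Derivation:
Simulating step by step:
Generation 0 (given above): 12 live cells
Generation 1: 12 live cells
#.##.
#.###
##.#.
.....
.....
...#.
...#.
.....
.....
Generation 2: 8 live cells
..#.#
#...#
##.##
.....
.....
.....
.....
.....
.....
Generation 3: 8 live cells
...#.
#.#.#
##.##
.....
.....
.....
.....
.....
.....
Generation 4: 9 live cells
(generation 4 grid is the final answer)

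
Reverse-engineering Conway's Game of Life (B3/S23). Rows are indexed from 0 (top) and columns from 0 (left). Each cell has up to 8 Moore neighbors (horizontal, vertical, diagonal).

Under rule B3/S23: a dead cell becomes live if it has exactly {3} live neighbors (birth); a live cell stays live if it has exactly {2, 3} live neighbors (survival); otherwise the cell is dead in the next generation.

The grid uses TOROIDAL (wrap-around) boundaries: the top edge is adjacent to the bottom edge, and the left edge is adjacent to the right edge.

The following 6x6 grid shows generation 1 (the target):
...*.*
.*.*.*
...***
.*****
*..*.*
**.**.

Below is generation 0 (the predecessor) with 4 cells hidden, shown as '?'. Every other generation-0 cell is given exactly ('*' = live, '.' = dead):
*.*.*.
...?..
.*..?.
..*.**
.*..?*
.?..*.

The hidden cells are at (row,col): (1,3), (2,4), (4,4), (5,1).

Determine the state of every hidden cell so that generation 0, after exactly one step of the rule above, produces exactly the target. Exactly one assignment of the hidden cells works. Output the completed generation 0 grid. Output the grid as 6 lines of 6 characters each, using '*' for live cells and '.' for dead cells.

Answer: *.*.*.
......
.*..*.
..*.**
.*...*
....*.

Derivation:
Hidden generation-0 cells (in order): (1,3), (2,4), (4,4), (5,1).
A hidden cell only influences target cells in its own 3x3 neighborhood. Try each of the 2^4 = 16 assignments, step the completed generation 0 forward once under B3/S23, and compare with the target:
  (1,3)=. (2,4)=. (4,4)=. (5,1)=. -> step gives (1,3)='.' but target has '*' -> reject
  (1,3)=. (2,4)=. (4,4)=. (5,1)=* -> step gives (0,1)='*' but target has '.' -> reject
  (1,3)=. (2,4)=. (4,4)=* (5,1)=. -> step gives (1,3)='.' but target has '*' -> reject
  (1,3)=. (2,4)=. (4,4)=* (5,1)=* -> step gives (0,1)='*' but target has '.' -> reject
  (1,3)=. (2,4)=* (4,4)=. (5,1)=. -> step reproduces the target at every cell -> ACCEPT
  (1,3)=. (2,4)=* (4,4)=. (5,1)=* -> step gives (0,1)='*' but target has '.' -> reject
  (1,3)=. (2,4)=* (4,4)=* (5,1)=. -> step gives (3,3)='.' but target has '*' -> reject
  (1,3)=. (2,4)=* (4,4)=* (5,1)=* -> step gives (0,1)='*' but target has '.' -> reject
  (1,3)=* (2,4)=. (4,4)=. (5,1)=. -> step gives (0,3)='.' but target has '*' -> reject
  (1,3)=* (2,4)=. (4,4)=. (5,1)=* -> step gives (0,1)='*' but target has '.' -> reject
  (1,3)=* (2,4)=. (4,4)=* (5,1)=. -> step gives (0,3)='.' but target has '*' -> reject
  (1,3)=* (2,4)=. (4,4)=* (5,1)=* -> step gives (0,1)='*' but target has '.' -> reject
  (1,3)=* (2,4)=* (4,4)=. (5,1)=. -> step gives (0,3)='.' but target has '*' -> reject
  (1,3)=* (2,4)=* (4,4)=. (5,1)=* -> step gives (0,1)='*' but target has '.' -> reject
  (1,3)=* (2,4)=* (4,4)=* (5,1)=. -> step gives (0,3)='.' but target has '*' -> reject
  (1,3)=* (2,4)=* (4,4)=* (5,1)=* -> step gives (0,1)='*' but target has '.' -> reject
Unique solution: (1,3)=dead, (2,4)=live, (4,4)=dead, (5,1)=dead.
Check: live-neighbor counts of every cell in the completed generation 0:
020313
232323
212323
432333
312343
332324
Applying B3/S23 to generation 0 with these counts gives:
...*.*
.*.*.*
...***
.*****
*..*.*
**.**.
which matches the target exactly.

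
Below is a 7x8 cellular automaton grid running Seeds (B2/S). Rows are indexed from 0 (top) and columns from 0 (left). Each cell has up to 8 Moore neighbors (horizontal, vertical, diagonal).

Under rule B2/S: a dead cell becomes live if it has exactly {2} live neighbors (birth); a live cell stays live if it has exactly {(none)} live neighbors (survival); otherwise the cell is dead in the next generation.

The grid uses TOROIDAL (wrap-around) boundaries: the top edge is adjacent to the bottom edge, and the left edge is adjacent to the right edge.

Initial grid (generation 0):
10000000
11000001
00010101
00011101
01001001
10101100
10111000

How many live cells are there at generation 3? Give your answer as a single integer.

Simulating step by step:
Generation 0 (given above): 22 live cells
Generation 1: 5 live cells
00001000
00101000
01000000
00000000
00000000
00000010
00000000
Generation 2: 6 live cells
00000100
01000100
00110000
00000000
00000000
00000000
00000100
Generation 3: 8 live cells
00000000
00010010
01001000
00110000
00000000
00000000
00001010
Population at generation 3: 8

Answer: 8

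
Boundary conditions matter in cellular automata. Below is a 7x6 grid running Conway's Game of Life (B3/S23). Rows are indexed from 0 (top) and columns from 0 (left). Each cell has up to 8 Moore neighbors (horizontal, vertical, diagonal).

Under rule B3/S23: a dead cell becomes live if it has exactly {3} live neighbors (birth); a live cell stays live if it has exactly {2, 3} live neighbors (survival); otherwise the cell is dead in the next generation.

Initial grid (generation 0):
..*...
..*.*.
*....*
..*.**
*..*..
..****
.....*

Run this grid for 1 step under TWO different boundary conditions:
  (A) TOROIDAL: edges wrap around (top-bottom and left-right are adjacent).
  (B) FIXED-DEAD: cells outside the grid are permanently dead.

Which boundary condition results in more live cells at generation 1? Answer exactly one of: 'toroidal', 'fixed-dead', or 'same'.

Answer: toroidal

Derivation:
Under TOROIDAL boundary, generation 1:
...*..
.*.*.*
**....
.*.**.
**....
*.**.*
..*..*
Population = 17

Under FIXED-DEAD boundary, generation 1:
...*..
.*.*..
.*...*
.*.***
.*....
..**.*
...*.*
Population = 15

Comparison: toroidal=17, fixed-dead=15 -> toroidal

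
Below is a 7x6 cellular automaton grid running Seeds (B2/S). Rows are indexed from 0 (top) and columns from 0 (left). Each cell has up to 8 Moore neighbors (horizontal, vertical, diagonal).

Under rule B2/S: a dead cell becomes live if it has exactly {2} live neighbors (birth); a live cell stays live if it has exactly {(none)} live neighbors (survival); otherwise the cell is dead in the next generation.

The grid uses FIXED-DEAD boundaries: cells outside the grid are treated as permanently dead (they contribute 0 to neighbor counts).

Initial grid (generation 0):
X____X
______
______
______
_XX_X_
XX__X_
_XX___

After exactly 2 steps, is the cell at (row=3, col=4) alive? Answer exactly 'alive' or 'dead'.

Answer: alive

Derivation:
Simulating step by step:
Generation 0 (given above): 10 live cells
Generation 1: 6 live cells
______
______
______
_XXX__
_____X
_____X
___X__
Generation 2: 6 live cells
______
______
_X_X__
____X_
_X_X__
______
____X_

Cell (3,4) at generation 2: 1 -> alive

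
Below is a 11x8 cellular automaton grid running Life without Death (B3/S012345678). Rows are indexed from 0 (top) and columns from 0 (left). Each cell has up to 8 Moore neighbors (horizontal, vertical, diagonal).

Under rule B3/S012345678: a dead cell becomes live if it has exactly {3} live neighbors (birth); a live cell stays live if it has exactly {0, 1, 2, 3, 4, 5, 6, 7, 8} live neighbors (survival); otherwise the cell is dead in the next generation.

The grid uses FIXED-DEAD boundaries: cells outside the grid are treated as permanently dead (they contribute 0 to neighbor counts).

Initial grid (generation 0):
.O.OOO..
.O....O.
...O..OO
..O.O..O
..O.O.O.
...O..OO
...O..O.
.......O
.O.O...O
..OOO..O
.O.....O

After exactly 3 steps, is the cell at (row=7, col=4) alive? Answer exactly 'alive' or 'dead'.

Answer: alive

Derivation:
Simulating step by step:
Generation 0 (given above): 30 live cells
Generation 1: 45 live cells
.OOOOO..
.O.O..OO
..OO.OOO
..O.O..O
..O.O.O.
..OOO.OO
...O..O.
..O...OO
.O.OO.OO
.OOOO.OO
.OOO...O
Generation 2: 54 live cells
.OOOOOO.
.O.O..OO
.OOO.OOO
.OO.O..O
.OO.O.O.
..OOO.OO
...OO.O.
..O.O.OO
.O.OO.OO
OOOOO.OO
.OOOO.OO
Generation 3: 61 live cells
.OOOOOOO
OO.O..OO
OOOO.OOO
OOO.O..O
.OO.O.O.
.OOOO.OO
...OO.O.
..O.O.OO
OO.OO.OO
OOOOO.OO
OOOOO.OO

Cell (7,4) at generation 3: 1 -> alive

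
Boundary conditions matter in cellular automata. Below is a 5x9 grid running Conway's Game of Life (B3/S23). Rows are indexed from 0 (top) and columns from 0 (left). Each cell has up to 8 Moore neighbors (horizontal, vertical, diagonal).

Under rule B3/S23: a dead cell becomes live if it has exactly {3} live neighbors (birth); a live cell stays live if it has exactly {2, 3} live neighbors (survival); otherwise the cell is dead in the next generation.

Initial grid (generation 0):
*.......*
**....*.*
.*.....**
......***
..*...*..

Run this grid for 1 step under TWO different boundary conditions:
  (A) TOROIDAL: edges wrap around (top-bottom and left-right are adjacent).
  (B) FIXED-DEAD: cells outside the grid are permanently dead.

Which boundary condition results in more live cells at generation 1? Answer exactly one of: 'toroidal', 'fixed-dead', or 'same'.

Answer: fixed-dead

Derivation:
Under TOROIDAL boundary, generation 1:
........*
.*.......
.*.......
*.....*.*
*.....*..
Population = 8

Under FIXED-DEAD boundary, generation 1:
**.....*.
**......*
**.......
......*.*
......*..
Population = 11

Comparison: toroidal=8, fixed-dead=11 -> fixed-dead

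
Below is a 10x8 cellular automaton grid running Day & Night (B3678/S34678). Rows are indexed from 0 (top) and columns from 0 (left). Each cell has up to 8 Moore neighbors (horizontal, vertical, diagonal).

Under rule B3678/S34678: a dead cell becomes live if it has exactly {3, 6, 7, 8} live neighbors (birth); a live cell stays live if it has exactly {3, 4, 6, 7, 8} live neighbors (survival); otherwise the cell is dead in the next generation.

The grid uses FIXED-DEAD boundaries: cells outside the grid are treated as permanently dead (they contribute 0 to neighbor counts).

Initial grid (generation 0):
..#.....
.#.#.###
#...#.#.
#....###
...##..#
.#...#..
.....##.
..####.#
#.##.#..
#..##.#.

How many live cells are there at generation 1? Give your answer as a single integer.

Answer: 32

Derivation:
Simulating step by step:
Generation 0 (given above): 33 live cells
Generation 1: 32 live cells
......#.
..#.###.
.#..###.
...#.###
....#...
.....#..
..##.##.
.###.#..
..####..
.#####..
Population at generation 1: 32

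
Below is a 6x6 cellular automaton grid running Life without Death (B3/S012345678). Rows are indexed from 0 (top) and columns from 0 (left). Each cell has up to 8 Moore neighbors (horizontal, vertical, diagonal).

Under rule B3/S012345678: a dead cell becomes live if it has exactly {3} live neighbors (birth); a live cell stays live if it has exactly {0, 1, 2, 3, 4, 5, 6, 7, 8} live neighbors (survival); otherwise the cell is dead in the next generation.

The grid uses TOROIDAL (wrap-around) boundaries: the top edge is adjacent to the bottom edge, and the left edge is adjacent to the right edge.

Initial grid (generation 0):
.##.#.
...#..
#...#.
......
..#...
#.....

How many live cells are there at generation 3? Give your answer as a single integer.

Answer: 23

Derivation:
Simulating step by step:
Generation 0 (given above): 8 live cells
Generation 1: 15 live cells
.####.
.#####
#...#.
......
..#...
#.##..
Generation 2: 20 live cells
.####.
.#####
###.#.
......
.###..
#.###.
Generation 3: 23 live cells
.####.
.#####
###.#.
#.....
.####.
#.####
Population at generation 3: 23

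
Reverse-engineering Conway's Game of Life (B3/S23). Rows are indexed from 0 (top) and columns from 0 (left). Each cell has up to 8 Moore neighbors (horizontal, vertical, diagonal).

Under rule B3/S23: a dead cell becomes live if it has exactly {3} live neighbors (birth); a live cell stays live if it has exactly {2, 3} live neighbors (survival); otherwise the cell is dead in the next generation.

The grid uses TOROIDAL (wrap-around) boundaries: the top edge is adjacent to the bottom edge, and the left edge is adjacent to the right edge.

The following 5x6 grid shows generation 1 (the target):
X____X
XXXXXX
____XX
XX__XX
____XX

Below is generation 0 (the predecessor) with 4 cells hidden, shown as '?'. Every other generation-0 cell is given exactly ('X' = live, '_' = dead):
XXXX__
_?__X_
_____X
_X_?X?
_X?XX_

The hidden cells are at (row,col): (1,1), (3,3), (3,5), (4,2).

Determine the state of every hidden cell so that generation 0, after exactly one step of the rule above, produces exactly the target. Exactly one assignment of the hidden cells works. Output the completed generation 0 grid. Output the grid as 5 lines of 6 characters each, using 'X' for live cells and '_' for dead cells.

Answer: XXXX__
____X_
_____X
_X__X_
_XXXX_

Derivation:
Hidden generation-0 cells (in order): (1,1), (3,3), (3,5), (4,2).
A hidden cell only influences target cells in its own 3x3 neighborhood. Try each of the 2^4 = 16 assignments, step the completed generation 0 forward once under B3/S23, and compare with the target:
  (1,1)=_ (3,3)=_ (3,5)=_ (4,2)=_ -> step gives (0,1)='X' but target has '_' -> reject
  (1,1)=_ (3,3)=_ (3,5)=_ (4,2)=X -> step reproduces the target at every cell -> ACCEPT
  (1,1)=_ (3,3)=_ (3,5)=X (4,2)=_ -> step gives (0,1)='X' but target has '_' -> reject
  (1,1)=_ (3,3)=_ (3,5)=X (4,2)=X -> step gives (2,0)='X' but target has '_' -> reject
  (1,1)=_ (3,3)=X (3,5)=_ (4,2)=_ -> step gives (0,1)='X' but target has '_' -> reject
  (1,1)=_ (3,3)=X (3,5)=_ (4,2)=X -> step gives (2,3)='X' but target has '_' -> reject
  (1,1)=_ (3,3)=X (3,5)=X (4,2)=_ -> step gives (0,1)='X' but target has '_' -> reject
  (1,1)=_ (3,3)=X (3,5)=X (4,2)=X -> step gives (2,0)='X' but target has '_' -> reject
  (1,1)=X (3,3)=_ (3,5)=_ (4,2)=_ -> step gives (1,0)='_' but target has 'X' -> reject
  (1,1)=X (3,3)=_ (3,5)=_ (4,2)=X -> step gives (1,0)='_' but target has 'X' -> reject
  (1,1)=X (3,3)=_ (3,5)=X (4,2)=_ -> step gives (1,0)='_' but target has 'X' -> reject
  (1,1)=X (3,3)=_ (3,5)=X (4,2)=X -> step gives (1,0)='_' but target has 'X' -> reject
  (1,1)=X (3,3)=X (3,5)=_ (4,2)=_ -> step gives (1,0)='_' but target has 'X' -> reject
  (1,1)=X (3,3)=X (3,5)=_ (4,2)=X -> step gives (1,0)='_' but target has 'X' -> reject
  (1,1)=X (3,3)=X (3,5)=X (4,2)=_ -> step gives (1,0)='_' but target has 'X' -> reject
  (1,1)=X (3,3)=X (3,5)=X (4,2)=X -> step gives (1,0)='_' but target has 'X' -> reject
Unique solution: (1,1)=dead, (3,3)=dead, (3,5)=dead, (4,2)=live.
Check: live-neighbor counts of every cell in the completed generation 0:
245543
333323
211232
324433
456533
Applying B3/S23 to generation 0 with these counts gives:
X____X
XXXXXX
____XX
XX__XX
____XX
which matches the target exactly.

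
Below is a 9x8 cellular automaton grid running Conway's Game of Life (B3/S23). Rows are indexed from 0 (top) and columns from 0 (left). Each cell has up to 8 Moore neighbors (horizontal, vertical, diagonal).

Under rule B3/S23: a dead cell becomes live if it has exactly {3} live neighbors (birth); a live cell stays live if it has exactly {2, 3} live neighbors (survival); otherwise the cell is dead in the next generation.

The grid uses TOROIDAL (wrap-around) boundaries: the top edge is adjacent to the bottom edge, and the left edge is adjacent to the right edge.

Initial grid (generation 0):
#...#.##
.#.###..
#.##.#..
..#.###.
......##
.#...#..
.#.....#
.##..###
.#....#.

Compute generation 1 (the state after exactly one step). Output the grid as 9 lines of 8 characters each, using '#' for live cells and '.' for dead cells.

Answer: #####.##
.#......
........
.##.#...
....#..#
.......#
.#...#.#
.##..#.#
.##.....

Derivation:
Simulating step by step:
Generation 0 (given above): 29 live cells
Generation 1: 23 live cells
(generation 1 grid is the final answer)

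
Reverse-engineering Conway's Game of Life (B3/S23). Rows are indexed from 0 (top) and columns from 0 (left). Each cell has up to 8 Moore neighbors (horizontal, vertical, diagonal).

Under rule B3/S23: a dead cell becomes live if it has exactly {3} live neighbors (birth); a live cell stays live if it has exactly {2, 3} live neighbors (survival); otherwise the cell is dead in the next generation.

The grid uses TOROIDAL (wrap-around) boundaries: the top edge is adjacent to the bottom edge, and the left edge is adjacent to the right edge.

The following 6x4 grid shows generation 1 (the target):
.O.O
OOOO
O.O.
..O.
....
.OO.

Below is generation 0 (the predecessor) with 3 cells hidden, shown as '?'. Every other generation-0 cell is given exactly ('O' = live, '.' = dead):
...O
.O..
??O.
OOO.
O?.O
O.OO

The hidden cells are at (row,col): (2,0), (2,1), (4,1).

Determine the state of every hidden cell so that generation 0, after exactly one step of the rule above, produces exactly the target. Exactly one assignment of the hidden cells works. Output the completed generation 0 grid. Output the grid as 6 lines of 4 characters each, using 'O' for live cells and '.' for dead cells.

Hidden generation-0 cells (in order): (2,0), (2,1), (4,1).
A hidden cell only influences target cells in its own 3x3 neighborhood. Try each of the 2^3 = 8 assignments, step the completed generation 0 forward once under B3/S23, and compare with the target:
  (2,0)=. (2,1)=. (4,1)=. -> step gives (1,0)='.' but target has 'O' -> reject
  (2,0)=. (2,1)=. (4,1)=O -> step gives (1,0)='.' but target has 'O' -> reject
  (2,0)=. (2,1)=O (4,1)=. -> step gives (1,2)='.' but target has 'O' -> reject
  (2,0)=. (2,1)=O (4,1)=O -> step gives (1,2)='.' but target has 'O' -> reject
  (2,0)=O (2,1)=. (4,1)=. -> step reproduces the target at every cell -> ACCEPT
  (2,0)=O (2,1)=. (4,1)=O -> step gives (3,2)='.' but target has 'O' -> reject
  (2,0)=O (2,1)=O (4,1)=. -> step gives (1,0)='.' but target has 'O' -> reject
  (2,0)=O (2,1)=O (4,1)=O -> step gives (1,0)='.' but target has 'O' -> reject
Unique solution: (2,0)=live, (2,1)=dead, (4,1)=dead.
Check: live-neighbor counts of every cell in the completed generation 0:
4343
3233
3634
4536
5656
4335
Applying B3/S23 to generation 0 with these counts gives:
.O.O
OOOO
O.O.
..O.
....
.OO.
which matches the target exactly.

Answer: ...O
.O..
O.O.
OOO.
O..O
O.OO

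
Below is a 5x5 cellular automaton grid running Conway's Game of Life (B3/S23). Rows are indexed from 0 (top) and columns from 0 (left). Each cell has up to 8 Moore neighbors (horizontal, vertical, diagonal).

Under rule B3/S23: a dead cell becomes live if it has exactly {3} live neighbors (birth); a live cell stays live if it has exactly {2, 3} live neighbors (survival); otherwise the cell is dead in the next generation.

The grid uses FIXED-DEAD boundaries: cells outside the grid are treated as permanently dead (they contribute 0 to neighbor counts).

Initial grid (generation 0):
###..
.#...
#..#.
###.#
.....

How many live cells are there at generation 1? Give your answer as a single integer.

Answer: 10

Derivation:
Simulating step by step:
Generation 0 (given above): 10 live cells
Generation 1: 10 live cells
###..
.....
#..#.
####.
.#...
Population at generation 1: 10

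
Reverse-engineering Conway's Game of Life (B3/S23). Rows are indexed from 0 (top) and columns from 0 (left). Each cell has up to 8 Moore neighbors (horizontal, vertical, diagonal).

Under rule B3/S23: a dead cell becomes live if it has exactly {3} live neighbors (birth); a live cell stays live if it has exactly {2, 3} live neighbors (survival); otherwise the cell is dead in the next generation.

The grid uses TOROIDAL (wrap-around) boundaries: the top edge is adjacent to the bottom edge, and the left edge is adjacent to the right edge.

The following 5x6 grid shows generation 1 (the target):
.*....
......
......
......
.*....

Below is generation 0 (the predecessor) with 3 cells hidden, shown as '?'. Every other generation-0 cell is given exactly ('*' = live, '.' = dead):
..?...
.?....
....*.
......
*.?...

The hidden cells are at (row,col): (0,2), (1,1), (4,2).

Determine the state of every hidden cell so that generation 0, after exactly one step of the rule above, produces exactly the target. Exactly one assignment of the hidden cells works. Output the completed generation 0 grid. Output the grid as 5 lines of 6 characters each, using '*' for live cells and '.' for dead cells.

Answer: ..*...
......
....*.
......
*.*...

Derivation:
Hidden generation-0 cells (in order): (0,2), (1,1), (4,2).
A hidden cell only influences target cells in its own 3x3 neighborhood. Try each of the 2^3 = 8 assignments, step the completed generation 0 forward once under B3/S23, and compare with the target:
  (0,2)=. (1,1)=. (4,2)=. -> step gives (0,1)='.' but target has '*' -> reject
  (0,2)=. (1,1)=. (4,2)=* -> step gives (0,1)='.' but target has '*' -> reject
  (0,2)=. (1,1)=* (4,2)=. -> step gives (0,1)='.' but target has '*' -> reject
  (0,2)=. (1,1)=* (4,2)=* -> step gives (4,1)='.' but target has '*' -> reject
  (0,2)=* (1,1)=. (4,2)=. -> step gives (0,1)='.' but target has '*' -> reject
  (0,2)=* (1,1)=. (4,2)=* -> step reproduces the target at every cell -> ACCEPT
  (0,2)=* (1,1)=* (4,2)=. -> step gives (4,1)='.' but target has '*' -> reject
  (0,2)=* (1,1)=* (4,2)=* -> step gives (0,1)='.' but target has '*' -> reject
Unique solution: (0,2)=live, (1,1)=dead, (4,2)=live.
Check: live-neighbor counts of every cell in the completed generation 0:
131201
011211
000101
121212
031201
Applying B3/S23 to generation 0 with these counts gives:
.*....
......
......
......
.*....
which matches the target exactly.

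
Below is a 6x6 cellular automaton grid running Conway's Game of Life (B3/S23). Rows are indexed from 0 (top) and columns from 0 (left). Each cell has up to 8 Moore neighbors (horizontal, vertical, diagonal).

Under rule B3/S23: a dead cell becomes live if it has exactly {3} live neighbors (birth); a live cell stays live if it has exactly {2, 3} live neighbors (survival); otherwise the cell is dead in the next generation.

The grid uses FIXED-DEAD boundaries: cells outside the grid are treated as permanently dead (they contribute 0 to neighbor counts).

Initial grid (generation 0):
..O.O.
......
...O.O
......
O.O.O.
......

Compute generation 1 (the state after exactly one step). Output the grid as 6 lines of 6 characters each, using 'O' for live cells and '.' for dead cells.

Answer: ......
...OO.
......
...OO.
......
......

Derivation:
Simulating step by step:
Generation 0 (given above): 7 live cells
Generation 1: 4 live cells
(generation 1 grid is the final answer)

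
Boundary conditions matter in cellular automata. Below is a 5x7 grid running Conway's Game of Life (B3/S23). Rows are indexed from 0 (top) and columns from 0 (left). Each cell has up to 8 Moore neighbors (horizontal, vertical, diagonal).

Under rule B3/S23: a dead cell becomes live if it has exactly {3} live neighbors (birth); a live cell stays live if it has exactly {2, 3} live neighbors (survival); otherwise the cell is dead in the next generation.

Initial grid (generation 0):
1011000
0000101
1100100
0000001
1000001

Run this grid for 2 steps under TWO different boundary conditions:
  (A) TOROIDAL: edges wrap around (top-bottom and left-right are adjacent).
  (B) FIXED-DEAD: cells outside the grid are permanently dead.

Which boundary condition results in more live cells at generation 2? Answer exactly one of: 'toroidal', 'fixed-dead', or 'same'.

Answer: toroidal

Derivation:
Under TOROIDAL boundary, generation 2:
0001000
0011100
0100100
0100010
0000100
Population = 9

Under FIXED-DEAD boundary, generation 2:
0001100
0001100
1000110
0000000
0000000
Population = 7

Comparison: toroidal=9, fixed-dead=7 -> toroidal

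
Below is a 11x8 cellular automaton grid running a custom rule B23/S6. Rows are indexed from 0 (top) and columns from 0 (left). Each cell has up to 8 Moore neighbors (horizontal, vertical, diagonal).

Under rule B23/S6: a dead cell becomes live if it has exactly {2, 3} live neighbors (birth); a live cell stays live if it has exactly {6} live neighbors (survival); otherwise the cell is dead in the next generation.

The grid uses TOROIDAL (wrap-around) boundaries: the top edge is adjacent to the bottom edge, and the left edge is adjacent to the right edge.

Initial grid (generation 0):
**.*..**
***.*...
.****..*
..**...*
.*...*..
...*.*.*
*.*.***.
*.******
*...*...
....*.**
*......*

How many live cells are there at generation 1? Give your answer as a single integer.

Answer: 35

Derivation:
Simulating step by step:
Generation 0 (given above): 41 live cells
Generation 1: 35 live cells
*...**..
***..**.
..**.**.
.....**.
*..*...*
***.....
....***.
.....*..
.**.....
.*.*.*..
.*****.*
Population at generation 1: 35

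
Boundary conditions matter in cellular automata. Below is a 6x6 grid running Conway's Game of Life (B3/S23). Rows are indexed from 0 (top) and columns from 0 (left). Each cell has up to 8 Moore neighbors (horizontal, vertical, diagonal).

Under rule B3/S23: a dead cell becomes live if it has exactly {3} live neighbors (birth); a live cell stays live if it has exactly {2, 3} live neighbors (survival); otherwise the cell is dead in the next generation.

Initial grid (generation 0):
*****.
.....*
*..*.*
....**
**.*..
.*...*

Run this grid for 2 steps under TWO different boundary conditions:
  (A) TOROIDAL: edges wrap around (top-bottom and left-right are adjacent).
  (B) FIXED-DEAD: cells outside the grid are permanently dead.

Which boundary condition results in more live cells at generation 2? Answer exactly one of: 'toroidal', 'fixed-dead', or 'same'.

Under TOROIDAL boundary, generation 2:
..***.
.***..
.**...
*..*..
**.*..
*...*.
Population = 15

Under FIXED-DEAD boundary, generation 2:
.****.
.***.*
*.*..*
*..*.*
....*.
*.*...
Population = 17

Comparison: toroidal=15, fixed-dead=17 -> fixed-dead

Answer: fixed-dead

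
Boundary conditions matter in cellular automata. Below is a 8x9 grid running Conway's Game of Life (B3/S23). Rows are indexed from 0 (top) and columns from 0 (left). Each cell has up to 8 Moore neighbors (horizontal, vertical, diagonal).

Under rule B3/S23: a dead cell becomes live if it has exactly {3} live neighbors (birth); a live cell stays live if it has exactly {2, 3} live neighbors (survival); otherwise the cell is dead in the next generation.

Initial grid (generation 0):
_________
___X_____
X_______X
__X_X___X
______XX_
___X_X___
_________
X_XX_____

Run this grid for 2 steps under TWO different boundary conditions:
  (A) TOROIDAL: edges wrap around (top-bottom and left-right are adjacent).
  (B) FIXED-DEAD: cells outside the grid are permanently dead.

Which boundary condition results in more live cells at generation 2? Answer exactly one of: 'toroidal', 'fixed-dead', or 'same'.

Under TOROIDAL boundary, generation 2:
_________
__XX_____
X_______X
X__X_XX__
____XXXXX
__X___XX_
___X_____
____X____
Population = 18

Under FIXED-DEAD boundary, generation 2:
_________
_________
_________
___X_XXX_
____XXXX_
__X___XX_
___X_____
___X_____
Population = 13

Comparison: toroidal=18, fixed-dead=13 -> toroidal

Answer: toroidal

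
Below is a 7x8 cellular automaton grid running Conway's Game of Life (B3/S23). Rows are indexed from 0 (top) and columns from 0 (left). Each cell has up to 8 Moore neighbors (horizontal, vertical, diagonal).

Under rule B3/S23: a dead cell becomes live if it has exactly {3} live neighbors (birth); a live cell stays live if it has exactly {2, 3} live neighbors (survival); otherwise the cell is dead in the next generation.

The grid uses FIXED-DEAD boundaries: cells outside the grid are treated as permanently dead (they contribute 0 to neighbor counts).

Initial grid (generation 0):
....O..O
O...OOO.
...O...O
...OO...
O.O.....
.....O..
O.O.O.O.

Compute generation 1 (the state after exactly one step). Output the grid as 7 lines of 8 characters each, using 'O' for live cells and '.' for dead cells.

Answer: ....O.O.
...OOOOO
...O..O.
..OOO...
...OO...
...O.O..
.....O..

Derivation:
Simulating step by step:
Generation 0 (given above): 17 live cells
Generation 1: 17 live cells
(generation 1 grid is the final answer)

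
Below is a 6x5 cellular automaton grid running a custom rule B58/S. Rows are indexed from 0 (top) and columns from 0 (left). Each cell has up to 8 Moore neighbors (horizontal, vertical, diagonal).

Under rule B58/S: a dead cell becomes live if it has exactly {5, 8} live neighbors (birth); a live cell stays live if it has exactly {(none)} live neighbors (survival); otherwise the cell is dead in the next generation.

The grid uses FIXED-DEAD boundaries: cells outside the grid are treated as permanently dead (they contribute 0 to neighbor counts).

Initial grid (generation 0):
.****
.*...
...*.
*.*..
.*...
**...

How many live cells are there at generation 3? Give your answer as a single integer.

Simulating step by step:
Generation 0 (given above): 11 live cells
Generation 1: 1 live cells
.....
..*..
.....
.....
.....
.....
Generation 2: 0 live cells
.....
.....
.....
.....
.....
.....
Generation 3: 0 live cells
.....
.....
.....
.....
.....
.....
Population at generation 3: 0

Answer: 0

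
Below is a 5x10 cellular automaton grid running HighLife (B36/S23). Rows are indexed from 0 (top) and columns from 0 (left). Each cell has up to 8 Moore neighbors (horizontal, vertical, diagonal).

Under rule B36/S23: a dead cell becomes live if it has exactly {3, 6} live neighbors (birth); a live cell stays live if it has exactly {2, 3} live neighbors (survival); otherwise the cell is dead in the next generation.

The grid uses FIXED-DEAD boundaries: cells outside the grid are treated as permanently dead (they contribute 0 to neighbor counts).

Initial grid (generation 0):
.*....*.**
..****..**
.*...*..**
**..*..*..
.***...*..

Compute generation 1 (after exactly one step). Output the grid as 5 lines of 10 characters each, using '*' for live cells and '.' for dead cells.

Answer: ..****.***
.******...
**...***.*
*..**.**..
****......

Derivation:
Simulating step by step:
Generation 0 (given above): 22 live cells
Generation 1: 28 live cells
(generation 1 grid is the final answer)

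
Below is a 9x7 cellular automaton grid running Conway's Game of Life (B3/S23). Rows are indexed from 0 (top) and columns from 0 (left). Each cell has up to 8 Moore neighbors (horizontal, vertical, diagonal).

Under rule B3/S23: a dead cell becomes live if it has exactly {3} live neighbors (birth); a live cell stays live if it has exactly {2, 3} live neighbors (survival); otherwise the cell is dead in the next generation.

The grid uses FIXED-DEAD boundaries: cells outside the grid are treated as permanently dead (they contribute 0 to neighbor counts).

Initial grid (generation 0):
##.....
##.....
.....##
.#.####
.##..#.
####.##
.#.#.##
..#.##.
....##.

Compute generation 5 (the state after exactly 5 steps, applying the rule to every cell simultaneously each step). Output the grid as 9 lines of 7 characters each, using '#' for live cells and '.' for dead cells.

Answer: .......
.......
.......
.......
.......
.......
...#...
..#.#..
.......

Derivation:
Simulating step by step:
Generation 0 (given above): 29 live cells
Generation 1: 17 live cells
##.....
##.....
###...#
.#.#...
.......
#..#...
#......
..#....
...###.
Generation 2: 10 live cells
##.....
.......
.......
##.....
..#....
.......
.#.....
...##..
...##..
Generation 3: 7 live cells
.......
.......
.......
.#.....
.#.....
.......
.......
..###..
...##..
Generation 4: 5 live cells
.......
.......
.......
.......
.......
.......
...#...
..#.#..
..#.#..
Generation 5: 3 live cells
(generation 5 grid is the final answer)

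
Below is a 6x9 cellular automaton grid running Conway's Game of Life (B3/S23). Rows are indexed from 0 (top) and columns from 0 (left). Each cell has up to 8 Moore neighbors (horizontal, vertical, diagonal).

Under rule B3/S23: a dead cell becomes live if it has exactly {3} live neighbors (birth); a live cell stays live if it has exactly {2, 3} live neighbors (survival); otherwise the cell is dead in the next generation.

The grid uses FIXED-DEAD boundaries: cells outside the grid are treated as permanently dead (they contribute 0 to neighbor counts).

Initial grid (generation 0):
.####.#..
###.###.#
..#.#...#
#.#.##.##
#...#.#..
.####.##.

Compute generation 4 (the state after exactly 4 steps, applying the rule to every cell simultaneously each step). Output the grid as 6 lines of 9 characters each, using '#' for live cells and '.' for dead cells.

Answer: .........
....#....
##..###..
.....#..#
#.#....##
.........

Derivation:
Simulating step by step:
Generation 0 (given above): 30 live cells
Generation 1: 21 live cells
#...#.##.
#.....#..
#.#.....#
....#.###
#.......#
.####.##.
Generation 2: 20 live cells
.....###.
#....##..
.#...##.#
.#......#
.##.#...#
.###...#.
Generation 3: 16 live cells
.....#.#.
....#....
##...##..
##...#..#
#......##
.#.#.....
Generation 4: 12 live cells
(generation 4 grid is the final answer)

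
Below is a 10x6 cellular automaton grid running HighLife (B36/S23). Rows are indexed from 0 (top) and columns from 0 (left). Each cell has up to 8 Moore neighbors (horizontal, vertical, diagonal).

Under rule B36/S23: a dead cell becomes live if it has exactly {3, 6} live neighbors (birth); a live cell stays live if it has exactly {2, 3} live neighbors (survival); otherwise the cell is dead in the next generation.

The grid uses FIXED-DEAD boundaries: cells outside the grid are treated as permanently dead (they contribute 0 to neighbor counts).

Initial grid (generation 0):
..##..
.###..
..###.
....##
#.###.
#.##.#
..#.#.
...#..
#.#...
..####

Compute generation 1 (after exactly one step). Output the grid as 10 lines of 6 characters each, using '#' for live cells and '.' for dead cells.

Simulating step by step:
Generation 0 (given above): 27 live cells
Generation 1: 21 live cells
(generation 1 grid is the final answer)

Answer: .#.#..
.#....
.#...#
.#...#
..#...
.....#
.##.#.
.###..
.##...
.####.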